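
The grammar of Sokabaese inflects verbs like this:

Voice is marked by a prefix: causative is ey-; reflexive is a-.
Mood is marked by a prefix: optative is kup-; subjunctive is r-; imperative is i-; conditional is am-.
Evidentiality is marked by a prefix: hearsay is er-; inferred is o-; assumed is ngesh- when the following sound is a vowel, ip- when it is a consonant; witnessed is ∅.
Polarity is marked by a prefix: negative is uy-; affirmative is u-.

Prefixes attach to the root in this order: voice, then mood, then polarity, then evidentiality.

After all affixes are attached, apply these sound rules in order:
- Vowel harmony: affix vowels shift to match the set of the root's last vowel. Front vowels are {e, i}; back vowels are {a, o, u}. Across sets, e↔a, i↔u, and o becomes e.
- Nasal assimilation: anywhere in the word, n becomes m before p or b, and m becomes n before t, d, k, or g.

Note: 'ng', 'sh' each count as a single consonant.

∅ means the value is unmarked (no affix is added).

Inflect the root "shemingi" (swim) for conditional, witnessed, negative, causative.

Attach voice causative ey- → eyshemingi.
Attach mood conditional am- → ameyshemingi.
Attach polarity negative uy- → uyameyshemingi.
evidentiality = witnessed: zero marking, form stays uyameyshemingi.
Apply vowel harmony: uyameyshemingi → iyemeyshemingi.
Nasal assimilation: no change.

iyemeyshemingi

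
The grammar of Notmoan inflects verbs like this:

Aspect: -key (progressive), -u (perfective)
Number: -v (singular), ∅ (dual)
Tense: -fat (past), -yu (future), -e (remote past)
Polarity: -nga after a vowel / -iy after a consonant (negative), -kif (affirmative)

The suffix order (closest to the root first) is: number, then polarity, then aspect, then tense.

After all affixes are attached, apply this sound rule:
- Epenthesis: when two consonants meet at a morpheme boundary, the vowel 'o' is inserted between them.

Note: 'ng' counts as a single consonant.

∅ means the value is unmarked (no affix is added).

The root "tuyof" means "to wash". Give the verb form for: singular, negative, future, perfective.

Attach number singular -v → tuyofv.
Attach polarity negative -iy (after consonant 'v') → tuyofviy.
Attach aspect perfective -u → tuyofviyu.
Attach tense future -yu → tuyofviyuyu.
Apply epenthesis: tuyofviyuyu → tuyofoviyuyu.

tuyofoviyuyu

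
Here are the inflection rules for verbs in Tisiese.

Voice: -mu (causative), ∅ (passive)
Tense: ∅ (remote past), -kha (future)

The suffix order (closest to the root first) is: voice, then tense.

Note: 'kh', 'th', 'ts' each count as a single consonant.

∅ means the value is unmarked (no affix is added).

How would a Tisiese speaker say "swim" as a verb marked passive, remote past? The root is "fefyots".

voice = passive: zero marking, form stays fefyots.
tense = remote past: zero marking, form stays fefyots.

fefyots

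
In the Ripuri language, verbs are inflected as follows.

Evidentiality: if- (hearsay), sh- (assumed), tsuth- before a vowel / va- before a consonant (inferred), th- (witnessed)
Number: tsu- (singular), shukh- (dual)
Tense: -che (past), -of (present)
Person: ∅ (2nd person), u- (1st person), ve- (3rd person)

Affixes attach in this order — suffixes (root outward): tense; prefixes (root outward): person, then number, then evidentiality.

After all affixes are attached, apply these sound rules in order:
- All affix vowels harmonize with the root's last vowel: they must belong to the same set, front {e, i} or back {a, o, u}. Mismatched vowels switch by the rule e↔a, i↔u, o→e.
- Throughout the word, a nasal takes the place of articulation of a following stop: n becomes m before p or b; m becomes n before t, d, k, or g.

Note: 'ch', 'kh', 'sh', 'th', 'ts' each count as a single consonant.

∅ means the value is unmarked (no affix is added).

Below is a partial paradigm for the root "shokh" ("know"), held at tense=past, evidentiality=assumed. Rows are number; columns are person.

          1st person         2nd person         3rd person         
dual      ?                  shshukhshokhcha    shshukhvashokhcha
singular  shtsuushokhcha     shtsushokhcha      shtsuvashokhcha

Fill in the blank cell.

Attach tense past -che → shokhche.
Attach person 1st person u- → ushokhche.
Attach number dual shukh- → shukhushokhche.
Attach evidentiality assumed sh- → shshukhushokhche.
Apply vowel harmony: shshukhushokhche → shshukhushokhcha.
Nasal assimilation: no change.

shshukhushokhcha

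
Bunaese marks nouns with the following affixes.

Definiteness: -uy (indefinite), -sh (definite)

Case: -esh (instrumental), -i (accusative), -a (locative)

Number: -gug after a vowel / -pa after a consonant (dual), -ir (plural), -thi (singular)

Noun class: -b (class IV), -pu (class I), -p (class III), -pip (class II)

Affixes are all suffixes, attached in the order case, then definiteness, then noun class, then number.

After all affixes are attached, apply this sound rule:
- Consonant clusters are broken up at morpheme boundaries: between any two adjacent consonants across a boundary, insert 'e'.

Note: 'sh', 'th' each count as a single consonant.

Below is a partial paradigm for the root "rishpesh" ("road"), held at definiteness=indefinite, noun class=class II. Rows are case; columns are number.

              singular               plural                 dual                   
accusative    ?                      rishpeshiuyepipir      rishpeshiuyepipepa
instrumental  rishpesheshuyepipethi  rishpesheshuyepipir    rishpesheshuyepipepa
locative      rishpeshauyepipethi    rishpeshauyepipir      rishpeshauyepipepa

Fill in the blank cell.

Attach case accusative -i → rishpeshi.
Attach definiteness indefinite -uy → rishpeshiuy.
Attach noun class class II -pip → rishpeshiuypip.
Attach number singular -thi → rishpeshiuypipthi.
Apply epenthesis: rishpeshiuypipthi → rishpeshiuyepipethi.

rishpeshiuyepipethi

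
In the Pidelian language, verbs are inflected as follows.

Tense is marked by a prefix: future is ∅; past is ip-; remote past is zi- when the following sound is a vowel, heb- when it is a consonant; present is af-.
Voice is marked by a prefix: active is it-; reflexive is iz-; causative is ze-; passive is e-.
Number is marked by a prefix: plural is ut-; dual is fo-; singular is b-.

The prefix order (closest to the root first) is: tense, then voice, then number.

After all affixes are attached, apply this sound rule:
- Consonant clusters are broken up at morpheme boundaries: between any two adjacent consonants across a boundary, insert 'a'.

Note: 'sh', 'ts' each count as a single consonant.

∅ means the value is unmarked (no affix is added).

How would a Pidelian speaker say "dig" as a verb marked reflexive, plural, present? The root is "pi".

utizafapi

Attach tense present af- → afpi.
Attach voice reflexive iz- → izafpi.
Attach number plural ut- → utizafpi.
Apply epenthesis: utizafpi → utizafapi.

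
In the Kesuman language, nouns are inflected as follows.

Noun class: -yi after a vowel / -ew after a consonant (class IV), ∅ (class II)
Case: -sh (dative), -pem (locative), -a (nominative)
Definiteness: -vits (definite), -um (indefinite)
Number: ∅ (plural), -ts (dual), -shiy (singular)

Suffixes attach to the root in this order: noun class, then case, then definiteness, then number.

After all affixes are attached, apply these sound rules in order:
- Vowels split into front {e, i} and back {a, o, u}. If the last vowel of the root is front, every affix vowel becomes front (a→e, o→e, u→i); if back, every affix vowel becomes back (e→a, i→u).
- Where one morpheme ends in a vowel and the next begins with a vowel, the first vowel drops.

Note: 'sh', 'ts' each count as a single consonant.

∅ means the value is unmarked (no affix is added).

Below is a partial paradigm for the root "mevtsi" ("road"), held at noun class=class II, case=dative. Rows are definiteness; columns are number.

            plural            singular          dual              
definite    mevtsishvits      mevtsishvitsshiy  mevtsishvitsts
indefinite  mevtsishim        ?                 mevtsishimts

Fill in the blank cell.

mevtsishimshiy

noun class = class II: zero marking, form stays mevtsi.
Attach case dative -sh → mevtsish.
Attach definiteness indefinite -um → mevtsishum.
Attach number singular -shiy → mevtsishumshiy.
Apply vowel harmony: mevtsishumshiy → mevtsishimshiy.
Vowel deletion: no change.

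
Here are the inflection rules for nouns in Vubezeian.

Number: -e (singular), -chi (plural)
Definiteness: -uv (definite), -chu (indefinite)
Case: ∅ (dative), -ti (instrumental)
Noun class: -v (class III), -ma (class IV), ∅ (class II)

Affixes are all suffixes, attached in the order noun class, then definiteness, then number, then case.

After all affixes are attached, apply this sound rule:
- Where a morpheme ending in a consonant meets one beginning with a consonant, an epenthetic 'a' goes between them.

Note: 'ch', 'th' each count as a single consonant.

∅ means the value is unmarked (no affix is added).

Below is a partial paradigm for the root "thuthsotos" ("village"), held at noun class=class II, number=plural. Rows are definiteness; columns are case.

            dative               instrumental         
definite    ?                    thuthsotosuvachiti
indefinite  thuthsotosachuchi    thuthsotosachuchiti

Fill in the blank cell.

noun class = class II: zero marking, form stays thuthsotos.
Attach definiteness definite -uv → thuthsotosuv.
Attach number plural -chi → thuthsotosuvchi.
case = dative: zero marking, form stays thuthsotosuvchi.
Apply epenthesis: thuthsotosuvchi → thuthsotosuvachi.

thuthsotosuvachi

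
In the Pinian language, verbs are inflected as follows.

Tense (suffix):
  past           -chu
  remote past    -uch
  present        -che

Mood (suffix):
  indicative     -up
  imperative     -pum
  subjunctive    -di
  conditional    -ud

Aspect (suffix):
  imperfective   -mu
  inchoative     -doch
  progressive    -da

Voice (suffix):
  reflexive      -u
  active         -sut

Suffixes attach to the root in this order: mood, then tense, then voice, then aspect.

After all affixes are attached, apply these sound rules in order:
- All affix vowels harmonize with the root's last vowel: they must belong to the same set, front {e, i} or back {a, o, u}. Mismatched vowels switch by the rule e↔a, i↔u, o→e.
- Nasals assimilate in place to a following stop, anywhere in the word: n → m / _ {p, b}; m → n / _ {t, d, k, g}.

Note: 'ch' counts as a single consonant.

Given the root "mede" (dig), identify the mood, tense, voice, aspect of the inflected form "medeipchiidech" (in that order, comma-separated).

indicative, past, reflexive, inchoative

Segment: mede-up-chu-u-doch.
mood: -up → indicative.
tense: -chu → past.
voice: -u → reflexive.
aspect: -doch → inchoative.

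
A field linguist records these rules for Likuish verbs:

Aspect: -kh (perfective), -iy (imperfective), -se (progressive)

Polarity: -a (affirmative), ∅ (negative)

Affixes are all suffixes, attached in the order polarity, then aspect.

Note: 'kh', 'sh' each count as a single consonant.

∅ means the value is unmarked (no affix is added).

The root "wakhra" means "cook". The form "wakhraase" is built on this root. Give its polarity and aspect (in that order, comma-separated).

Segment: wakhra-a-se.
polarity: -a → affirmative.
aspect: -se → progressive.

affirmative, progressive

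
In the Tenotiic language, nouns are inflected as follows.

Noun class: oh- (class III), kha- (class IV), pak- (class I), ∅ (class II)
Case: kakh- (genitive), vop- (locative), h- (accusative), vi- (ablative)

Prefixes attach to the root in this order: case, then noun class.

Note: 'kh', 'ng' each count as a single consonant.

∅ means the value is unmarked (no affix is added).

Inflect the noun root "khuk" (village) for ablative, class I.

Attach case ablative vi- → vikhuk.
Attach noun class class I pak- → pakvikhuk.

pakvikhuk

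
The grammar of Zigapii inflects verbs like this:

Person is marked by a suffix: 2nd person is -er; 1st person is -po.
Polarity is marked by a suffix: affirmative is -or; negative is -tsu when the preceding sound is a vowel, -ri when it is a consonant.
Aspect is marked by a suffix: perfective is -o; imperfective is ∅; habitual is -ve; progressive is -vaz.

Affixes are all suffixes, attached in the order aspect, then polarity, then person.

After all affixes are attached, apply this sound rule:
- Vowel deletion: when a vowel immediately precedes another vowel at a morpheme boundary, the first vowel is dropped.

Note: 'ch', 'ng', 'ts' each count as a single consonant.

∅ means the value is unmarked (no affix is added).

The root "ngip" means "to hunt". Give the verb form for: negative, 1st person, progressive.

Attach aspect progressive -vaz → ngipvaz.
Attach polarity negative -ri (after consonant 'z') → ngipvazri.
Attach person 1st person -po → ngipvazripo.
Vowel deletion: no change.

ngipvazripo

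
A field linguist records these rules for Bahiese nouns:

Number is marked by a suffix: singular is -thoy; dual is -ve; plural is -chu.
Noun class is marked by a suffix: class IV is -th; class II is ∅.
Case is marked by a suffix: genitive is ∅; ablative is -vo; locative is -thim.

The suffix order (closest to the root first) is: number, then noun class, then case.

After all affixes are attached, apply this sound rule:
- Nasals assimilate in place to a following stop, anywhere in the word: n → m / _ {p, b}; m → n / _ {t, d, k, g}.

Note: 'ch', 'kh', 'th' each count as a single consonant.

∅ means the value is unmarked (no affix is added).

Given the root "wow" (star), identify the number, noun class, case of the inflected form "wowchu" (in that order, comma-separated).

plural, class II, genitive

Segment: wow-chu.
number: -chu → plural.
noun class: ∅ → class II.
case: ∅ → genitive.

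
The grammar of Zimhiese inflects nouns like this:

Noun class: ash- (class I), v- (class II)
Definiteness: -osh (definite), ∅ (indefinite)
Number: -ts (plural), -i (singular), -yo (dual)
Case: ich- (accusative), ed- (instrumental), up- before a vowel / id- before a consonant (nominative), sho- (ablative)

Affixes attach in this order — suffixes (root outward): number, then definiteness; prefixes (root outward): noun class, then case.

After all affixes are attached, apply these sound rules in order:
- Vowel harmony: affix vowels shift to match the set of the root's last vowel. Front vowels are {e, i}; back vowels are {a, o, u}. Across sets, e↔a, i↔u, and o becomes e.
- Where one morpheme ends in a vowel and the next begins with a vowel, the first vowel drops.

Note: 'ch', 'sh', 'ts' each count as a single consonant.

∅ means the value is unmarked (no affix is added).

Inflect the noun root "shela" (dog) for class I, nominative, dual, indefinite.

Attach number dual -yo → shelayo.
Attach noun class class I ash- → ashshelayo.
definiteness = indefinite: zero marking, form stays ashshelayo.
Attach case nominative up- (before vowel 'a') → upashshelayo.
Vowel harmony: no change.
Vowel deletion: no change.

upashshelayo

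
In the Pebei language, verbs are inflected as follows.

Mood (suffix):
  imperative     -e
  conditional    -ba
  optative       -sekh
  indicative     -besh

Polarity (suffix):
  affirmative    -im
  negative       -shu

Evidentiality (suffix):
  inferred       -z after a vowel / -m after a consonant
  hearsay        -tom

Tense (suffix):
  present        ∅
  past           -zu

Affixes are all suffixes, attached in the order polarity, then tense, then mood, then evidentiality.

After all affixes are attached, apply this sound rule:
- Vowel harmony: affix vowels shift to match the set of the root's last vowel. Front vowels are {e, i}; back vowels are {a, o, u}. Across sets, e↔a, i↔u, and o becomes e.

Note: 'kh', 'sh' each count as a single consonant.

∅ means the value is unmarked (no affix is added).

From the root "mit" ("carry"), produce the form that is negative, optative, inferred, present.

Attach polarity negative -shu → mitshu.
tense = present: zero marking, form stays mitshu.
Attach mood optative -sekh → mitshusekh.
Attach evidentiality inferred -m (after consonant 'kh') → mitshusekhm.
Apply vowel harmony: mitshusekhm → mitshisekhm.

mitshisekhm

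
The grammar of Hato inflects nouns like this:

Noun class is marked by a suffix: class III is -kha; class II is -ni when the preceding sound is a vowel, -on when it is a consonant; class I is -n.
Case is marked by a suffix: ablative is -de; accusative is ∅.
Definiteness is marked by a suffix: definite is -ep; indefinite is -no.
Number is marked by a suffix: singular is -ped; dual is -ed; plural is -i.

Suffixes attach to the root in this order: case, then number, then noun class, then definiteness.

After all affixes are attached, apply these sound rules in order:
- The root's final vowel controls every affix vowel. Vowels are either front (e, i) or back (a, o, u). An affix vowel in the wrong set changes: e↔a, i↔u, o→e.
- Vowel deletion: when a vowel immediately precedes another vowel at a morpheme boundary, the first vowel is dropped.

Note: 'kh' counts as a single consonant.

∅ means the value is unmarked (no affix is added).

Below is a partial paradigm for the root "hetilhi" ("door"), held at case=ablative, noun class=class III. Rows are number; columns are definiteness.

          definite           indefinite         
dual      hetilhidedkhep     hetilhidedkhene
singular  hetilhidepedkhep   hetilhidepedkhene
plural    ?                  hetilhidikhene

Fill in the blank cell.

Attach case ablative -de → hetilhide.
Attach number plural -i → hetilhidei.
Attach noun class class III -kha → hetilhideikha.
Attach definiteness definite -ep → hetilhideikhaep.
Apply vowel harmony: hetilhideikhaep → hetilhideikheep.
Apply vowel deletion: hetilhideikheep → hetilhidikhep.

hetilhidikhep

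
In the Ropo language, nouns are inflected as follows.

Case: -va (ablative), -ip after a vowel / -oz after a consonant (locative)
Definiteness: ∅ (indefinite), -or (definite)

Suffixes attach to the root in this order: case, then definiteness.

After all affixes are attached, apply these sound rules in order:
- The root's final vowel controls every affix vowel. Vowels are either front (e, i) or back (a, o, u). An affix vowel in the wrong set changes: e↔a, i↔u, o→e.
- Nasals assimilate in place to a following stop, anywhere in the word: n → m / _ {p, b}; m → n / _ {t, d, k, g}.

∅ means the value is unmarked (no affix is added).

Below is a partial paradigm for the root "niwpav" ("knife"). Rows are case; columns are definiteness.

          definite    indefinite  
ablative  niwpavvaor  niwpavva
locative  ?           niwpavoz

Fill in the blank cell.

Attach case locative -oz (after consonant 'v') → niwpavoz.
Attach definiteness definite -or → niwpavozor.
Vowel harmony: no change.
Nasal assimilation: no change.

niwpavozor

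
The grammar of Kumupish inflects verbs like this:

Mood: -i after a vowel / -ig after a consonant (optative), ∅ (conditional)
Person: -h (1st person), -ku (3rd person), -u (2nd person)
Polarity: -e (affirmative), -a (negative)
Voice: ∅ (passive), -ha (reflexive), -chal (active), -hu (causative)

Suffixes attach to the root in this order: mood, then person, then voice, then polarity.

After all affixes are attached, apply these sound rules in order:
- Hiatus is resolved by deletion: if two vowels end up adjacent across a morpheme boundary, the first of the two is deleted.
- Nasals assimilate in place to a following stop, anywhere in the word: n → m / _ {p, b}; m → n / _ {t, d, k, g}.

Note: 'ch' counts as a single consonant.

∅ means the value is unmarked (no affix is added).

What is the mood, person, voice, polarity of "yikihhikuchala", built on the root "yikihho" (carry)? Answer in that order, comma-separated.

optative, 3rd person, active, negative

Segment: yikihho-i-ku-chal-a.
mood: -i/ig → optative.
person: -ku → 3rd person.
voice: -chal → active.
polarity: -a → negative.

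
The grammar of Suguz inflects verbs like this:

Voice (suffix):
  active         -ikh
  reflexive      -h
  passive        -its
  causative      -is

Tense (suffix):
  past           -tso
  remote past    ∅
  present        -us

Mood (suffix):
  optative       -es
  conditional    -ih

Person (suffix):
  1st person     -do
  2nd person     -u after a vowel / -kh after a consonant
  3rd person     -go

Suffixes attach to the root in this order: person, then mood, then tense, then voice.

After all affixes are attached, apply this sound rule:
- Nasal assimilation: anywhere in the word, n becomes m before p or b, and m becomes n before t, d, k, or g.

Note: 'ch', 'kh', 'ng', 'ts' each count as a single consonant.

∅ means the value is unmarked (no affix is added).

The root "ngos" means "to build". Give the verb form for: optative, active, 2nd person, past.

Attach person 2nd person -kh (after consonant 's') → ngoskh.
Attach mood optative -es → ngoskhes.
Attach tense past -tso → ngoskhestso.
Attach voice active -ikh → ngoskhestsoikh.
Nasal assimilation: no change.

ngoskhestsoikh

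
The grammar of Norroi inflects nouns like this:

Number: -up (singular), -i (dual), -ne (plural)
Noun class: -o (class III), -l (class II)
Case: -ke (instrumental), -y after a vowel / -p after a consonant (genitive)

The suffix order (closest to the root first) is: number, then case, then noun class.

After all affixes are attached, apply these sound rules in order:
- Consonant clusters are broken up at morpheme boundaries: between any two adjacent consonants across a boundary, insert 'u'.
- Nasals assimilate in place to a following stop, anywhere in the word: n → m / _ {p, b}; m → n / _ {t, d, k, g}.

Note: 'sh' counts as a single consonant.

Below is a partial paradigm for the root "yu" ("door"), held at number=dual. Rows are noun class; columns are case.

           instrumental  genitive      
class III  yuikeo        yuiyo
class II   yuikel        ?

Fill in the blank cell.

Attach number dual -i → yui.
Attach case genitive -y (after vowel 'i') → yuiy.
Attach noun class class II -l → yuiyl.
Apply epenthesis: yuiyl → yuiyul.
Nasal assimilation: no change.

yuiyul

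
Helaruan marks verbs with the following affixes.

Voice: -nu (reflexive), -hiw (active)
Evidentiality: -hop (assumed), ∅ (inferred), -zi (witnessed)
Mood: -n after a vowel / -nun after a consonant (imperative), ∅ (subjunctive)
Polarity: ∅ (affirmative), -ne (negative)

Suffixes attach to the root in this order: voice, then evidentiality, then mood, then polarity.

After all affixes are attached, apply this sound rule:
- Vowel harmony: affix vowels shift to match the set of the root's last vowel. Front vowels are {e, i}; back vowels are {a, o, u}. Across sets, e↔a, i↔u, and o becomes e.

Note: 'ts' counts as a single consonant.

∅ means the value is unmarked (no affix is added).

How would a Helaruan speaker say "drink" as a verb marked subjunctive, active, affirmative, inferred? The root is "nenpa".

Attach voice active -hiw → nenpahiw.
evidentiality = inferred: zero marking, form stays nenpahiw.
mood = subjunctive: zero marking, form stays nenpahiw.
polarity = affirmative: zero marking, form stays nenpahiw.
Apply vowel harmony: nenpahiw → nenpahuw.

nenpahuw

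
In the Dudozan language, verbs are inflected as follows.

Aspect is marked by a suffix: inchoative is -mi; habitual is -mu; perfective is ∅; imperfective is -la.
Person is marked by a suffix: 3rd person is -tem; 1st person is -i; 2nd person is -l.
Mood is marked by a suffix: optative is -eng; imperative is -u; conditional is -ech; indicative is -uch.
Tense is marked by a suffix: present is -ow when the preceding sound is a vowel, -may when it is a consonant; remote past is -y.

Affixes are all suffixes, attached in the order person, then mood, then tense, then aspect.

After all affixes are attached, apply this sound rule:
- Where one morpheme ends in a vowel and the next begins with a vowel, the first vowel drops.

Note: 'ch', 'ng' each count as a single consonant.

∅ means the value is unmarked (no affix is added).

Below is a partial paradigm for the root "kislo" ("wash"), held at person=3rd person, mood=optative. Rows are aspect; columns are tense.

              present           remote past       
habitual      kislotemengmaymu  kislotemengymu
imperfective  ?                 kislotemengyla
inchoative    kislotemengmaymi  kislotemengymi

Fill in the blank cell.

Attach person 3rd person -tem → kislotem.
Attach mood optative -eng → kislotemeng.
Attach tense present -may (after consonant 'ng') → kislotemengmay.
Attach aspect imperfective -la → kislotemengmayla.
Vowel deletion: no change.

kislotemengmayla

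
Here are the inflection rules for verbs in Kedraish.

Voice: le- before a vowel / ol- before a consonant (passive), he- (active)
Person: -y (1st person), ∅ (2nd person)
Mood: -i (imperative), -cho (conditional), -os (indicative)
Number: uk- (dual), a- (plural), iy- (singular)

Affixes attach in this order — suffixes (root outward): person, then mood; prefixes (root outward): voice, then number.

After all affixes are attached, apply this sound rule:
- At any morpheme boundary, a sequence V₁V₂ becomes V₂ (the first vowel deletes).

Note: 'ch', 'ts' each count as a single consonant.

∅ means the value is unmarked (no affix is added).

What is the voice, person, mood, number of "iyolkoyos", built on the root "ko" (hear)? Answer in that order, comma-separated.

passive, 1st person, indicative, singular

Segment: iy-ol-ko-y-os.
voice: le/ol- → passive.
person: -y → 1st person.
mood: -os → indicative.
number: iy- → singular.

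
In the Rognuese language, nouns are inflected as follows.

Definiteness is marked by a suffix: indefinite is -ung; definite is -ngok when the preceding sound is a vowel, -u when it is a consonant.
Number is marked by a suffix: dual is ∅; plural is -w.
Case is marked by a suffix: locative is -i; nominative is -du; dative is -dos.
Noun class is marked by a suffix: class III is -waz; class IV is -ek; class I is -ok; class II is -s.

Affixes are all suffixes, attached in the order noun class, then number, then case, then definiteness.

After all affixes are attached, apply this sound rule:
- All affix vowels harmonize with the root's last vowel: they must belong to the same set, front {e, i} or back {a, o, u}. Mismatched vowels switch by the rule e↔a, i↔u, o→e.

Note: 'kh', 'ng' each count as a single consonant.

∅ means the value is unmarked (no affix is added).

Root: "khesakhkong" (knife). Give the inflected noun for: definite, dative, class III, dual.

Attach noun class class III -waz → khesakhkongwaz.
number = dual: zero marking, form stays khesakhkongwaz.
Attach case dative -dos → khesakhkongwazdos.
Attach definiteness definite -u (after consonant 's') → khesakhkongwazdosu.
Vowel harmony: no change.

khesakhkongwazdosu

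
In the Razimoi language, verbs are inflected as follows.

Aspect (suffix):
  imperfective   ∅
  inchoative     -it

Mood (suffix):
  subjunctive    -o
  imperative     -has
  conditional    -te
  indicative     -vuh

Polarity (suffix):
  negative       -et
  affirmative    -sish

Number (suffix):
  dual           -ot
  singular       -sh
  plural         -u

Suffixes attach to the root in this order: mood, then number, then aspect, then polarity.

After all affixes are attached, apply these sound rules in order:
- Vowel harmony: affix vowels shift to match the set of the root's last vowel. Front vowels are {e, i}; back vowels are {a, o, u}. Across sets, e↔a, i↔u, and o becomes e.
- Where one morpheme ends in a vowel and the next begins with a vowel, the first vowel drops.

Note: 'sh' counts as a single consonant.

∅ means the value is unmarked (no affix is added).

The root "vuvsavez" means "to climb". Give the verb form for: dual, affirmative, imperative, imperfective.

vuvsavezhesetsish

Attach mood imperative -has → vuvsavezhas.
Attach number dual -ot → vuvsavezhasot.
aspect = imperfective: zero marking, form stays vuvsavezhasot.
Attach polarity affirmative -sish → vuvsavezhasotsish.
Apply vowel harmony: vuvsavezhasotsish → vuvsavezhesetsish.
Vowel deletion: no change.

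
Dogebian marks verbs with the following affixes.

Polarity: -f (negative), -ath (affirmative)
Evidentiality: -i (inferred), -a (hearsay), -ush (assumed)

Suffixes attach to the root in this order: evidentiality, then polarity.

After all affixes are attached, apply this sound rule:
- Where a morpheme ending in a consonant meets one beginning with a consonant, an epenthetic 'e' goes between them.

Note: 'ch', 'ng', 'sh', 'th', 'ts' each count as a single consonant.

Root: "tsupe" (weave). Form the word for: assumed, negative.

Attach evidentiality assumed -ush → tsupeush.
Attach polarity negative -f → tsupeushf.
Apply epenthesis: tsupeushf → tsupeushef.

tsupeushef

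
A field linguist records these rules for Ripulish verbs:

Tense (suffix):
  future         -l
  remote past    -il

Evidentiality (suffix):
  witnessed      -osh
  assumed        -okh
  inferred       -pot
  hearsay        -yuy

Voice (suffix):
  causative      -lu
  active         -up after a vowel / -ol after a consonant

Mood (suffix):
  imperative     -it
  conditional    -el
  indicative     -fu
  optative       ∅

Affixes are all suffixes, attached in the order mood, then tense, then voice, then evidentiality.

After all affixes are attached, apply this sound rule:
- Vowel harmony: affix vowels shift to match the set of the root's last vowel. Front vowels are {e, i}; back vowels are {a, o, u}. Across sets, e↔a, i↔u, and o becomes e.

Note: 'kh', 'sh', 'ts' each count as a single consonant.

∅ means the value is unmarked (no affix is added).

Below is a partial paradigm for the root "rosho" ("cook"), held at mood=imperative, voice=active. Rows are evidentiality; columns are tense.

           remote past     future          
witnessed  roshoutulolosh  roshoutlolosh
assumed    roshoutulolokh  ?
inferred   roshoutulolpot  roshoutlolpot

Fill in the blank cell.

roshoutlolokh

Attach mood imperative -it → roshoit.
Attach tense future -l → roshoitl.
Attach voice active -ol (after consonant 'l') → roshoitlol.
Attach evidentiality assumed -okh → roshoitlolokh.
Apply vowel harmony: roshoitlolokh → roshoutlolokh.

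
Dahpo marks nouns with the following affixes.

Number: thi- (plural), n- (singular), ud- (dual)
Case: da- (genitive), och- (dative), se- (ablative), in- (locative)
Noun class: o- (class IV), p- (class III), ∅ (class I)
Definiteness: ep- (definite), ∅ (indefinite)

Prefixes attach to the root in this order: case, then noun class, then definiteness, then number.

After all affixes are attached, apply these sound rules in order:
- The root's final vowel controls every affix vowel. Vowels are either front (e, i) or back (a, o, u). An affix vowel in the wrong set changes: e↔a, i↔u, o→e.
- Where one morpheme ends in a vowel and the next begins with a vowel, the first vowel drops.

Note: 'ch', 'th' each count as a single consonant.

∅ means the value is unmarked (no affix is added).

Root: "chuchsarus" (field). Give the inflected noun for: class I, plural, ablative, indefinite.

Attach case ablative se- → sechuchsarus.
noun class = class I: zero marking, form stays sechuchsarus.
definiteness = indefinite: zero marking, form stays sechuchsarus.
Attach number plural thi- → thisechuchsarus.
Apply vowel harmony: thisechuchsarus → thusachuchsarus.
Vowel deletion: no change.

thusachuchsarus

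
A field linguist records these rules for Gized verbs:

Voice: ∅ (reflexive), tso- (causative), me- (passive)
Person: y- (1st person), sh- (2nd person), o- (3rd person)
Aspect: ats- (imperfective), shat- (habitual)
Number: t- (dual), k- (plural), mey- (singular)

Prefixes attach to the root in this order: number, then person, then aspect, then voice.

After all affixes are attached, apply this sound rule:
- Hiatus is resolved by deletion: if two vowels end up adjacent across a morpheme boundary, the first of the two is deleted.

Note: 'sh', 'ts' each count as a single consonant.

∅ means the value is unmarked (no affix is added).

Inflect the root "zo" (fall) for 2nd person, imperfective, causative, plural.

tsatsshkzo

Attach number plural k- → kzo.
Attach person 2nd person sh- → shkzo.
Attach aspect imperfective ats- → atsshkzo.
Attach voice causative tso- → tsoatsshkzo.
Apply vowel deletion: tsoatsshkzo → tsatsshkzo.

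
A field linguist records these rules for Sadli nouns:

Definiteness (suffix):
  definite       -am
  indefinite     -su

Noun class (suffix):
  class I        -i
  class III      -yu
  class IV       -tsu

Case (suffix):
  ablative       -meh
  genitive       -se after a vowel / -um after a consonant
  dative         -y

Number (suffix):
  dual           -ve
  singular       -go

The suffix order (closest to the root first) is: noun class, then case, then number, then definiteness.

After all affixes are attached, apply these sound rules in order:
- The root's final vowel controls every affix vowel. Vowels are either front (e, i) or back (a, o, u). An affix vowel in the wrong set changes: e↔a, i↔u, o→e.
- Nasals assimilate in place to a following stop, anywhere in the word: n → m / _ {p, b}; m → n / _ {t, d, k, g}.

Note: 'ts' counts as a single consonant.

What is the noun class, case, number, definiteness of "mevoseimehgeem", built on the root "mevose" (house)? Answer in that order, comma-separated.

class I, ablative, singular, definite

Segment: mevose-i-meh-go-am.
noun class: -i → class I.
case: -meh → ablative.
number: -go → singular.
definiteness: -am → definite.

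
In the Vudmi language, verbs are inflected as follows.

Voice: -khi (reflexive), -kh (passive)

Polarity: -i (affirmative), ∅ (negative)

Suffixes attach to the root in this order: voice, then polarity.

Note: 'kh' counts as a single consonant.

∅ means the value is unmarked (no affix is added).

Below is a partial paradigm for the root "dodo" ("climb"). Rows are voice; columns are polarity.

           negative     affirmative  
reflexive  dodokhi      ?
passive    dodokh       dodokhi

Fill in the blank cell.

dodokhii

Attach voice reflexive -khi → dodokhi.
Attach polarity affirmative -i → dodokhii.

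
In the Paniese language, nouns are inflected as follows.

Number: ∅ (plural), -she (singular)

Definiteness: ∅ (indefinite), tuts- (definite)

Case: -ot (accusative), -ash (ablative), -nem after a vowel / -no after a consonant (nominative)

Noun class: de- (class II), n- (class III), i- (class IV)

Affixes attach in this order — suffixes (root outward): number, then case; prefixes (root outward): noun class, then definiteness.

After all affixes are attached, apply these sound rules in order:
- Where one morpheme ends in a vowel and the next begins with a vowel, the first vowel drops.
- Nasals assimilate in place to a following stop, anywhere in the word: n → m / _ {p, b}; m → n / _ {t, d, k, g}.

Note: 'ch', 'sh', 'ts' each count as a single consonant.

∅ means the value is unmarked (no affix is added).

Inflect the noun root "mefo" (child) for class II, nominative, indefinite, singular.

demefoshenem

Attach noun class class II de- → demefo.
Attach number singular -she → demefoshe.
definiteness = indefinite: zero marking, form stays demefoshe.
Attach case nominative -nem (after vowel 'e') → demefoshenem.
Vowel deletion: no change.
Nasal assimilation: no change.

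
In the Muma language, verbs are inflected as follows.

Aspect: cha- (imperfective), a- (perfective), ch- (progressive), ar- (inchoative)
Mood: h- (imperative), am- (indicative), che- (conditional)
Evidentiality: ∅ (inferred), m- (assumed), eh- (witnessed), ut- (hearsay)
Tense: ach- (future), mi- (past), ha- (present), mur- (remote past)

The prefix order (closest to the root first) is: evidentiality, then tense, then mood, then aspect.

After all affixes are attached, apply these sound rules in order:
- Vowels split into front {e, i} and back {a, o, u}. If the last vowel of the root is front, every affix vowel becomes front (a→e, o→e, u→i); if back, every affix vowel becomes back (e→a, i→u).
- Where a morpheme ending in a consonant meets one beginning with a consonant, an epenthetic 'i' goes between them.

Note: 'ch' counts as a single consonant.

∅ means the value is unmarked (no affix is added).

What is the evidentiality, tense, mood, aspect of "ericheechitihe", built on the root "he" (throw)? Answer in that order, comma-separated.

Segment: ar-che-ach-ut-he.
evidentiality: ut- → hearsay.
tense: ach- → future.
mood: che- → conditional.
aspect: ar- → inchoative.

hearsay, future, conditional, inchoative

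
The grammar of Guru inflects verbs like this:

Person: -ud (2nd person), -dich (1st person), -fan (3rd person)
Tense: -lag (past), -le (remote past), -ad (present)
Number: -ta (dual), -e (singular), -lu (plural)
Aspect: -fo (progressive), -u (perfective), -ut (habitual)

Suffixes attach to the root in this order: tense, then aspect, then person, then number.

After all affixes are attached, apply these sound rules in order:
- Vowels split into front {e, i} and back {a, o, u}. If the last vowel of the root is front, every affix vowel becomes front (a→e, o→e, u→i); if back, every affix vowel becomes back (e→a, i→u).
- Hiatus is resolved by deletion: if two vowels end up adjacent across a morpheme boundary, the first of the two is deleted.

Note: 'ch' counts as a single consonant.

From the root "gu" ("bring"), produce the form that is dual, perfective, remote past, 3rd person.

Attach tense remote past -le → gule.
Attach aspect perfective -u → guleu.
Attach person 3rd person -fan → guleufan.
Attach number dual -ta → guleufanta.
Apply vowel harmony: guleufanta → gulaufanta.
Apply vowel deletion: gulaufanta → gulufanta.

gulufanta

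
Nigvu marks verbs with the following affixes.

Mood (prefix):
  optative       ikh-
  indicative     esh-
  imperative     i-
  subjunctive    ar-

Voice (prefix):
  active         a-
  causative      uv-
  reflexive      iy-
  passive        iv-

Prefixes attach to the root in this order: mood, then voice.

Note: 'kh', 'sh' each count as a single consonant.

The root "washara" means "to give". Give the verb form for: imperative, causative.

Attach mood imperative i- → iwashara.
Attach voice causative uv- → uviwashara.

uviwashara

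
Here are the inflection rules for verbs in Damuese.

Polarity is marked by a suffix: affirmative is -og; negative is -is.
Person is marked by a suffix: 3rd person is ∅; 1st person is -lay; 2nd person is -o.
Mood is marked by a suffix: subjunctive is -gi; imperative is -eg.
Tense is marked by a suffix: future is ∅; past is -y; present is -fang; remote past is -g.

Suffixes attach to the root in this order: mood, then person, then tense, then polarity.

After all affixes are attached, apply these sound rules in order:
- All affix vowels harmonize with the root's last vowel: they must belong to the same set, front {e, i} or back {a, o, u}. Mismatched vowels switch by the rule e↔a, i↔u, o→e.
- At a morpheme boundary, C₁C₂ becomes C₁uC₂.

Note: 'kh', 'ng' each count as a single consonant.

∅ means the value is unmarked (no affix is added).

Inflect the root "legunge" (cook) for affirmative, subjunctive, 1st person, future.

Attach mood subjunctive -gi → legungegi.
Attach person 1st person -lay → legungegilay.
tense = future: zero marking, form stays legungegilay.
Attach polarity affirmative -og → legungegilayog.
Apply vowel harmony: legungegilayog → legungegileyeg.
Epenthesis: no change.

legungegileyeg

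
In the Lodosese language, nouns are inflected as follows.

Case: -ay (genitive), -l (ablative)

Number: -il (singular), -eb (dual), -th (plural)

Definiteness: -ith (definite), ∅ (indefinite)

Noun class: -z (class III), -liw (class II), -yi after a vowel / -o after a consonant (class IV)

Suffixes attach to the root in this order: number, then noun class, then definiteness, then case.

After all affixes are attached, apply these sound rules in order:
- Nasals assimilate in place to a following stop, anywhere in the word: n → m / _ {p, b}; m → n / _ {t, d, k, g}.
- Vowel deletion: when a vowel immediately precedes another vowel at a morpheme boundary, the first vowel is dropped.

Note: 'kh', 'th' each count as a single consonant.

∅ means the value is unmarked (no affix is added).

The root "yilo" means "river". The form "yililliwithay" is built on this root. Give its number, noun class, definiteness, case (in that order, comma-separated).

Segment: yilo-il-liw-ith-ay.
number: -il → singular.
noun class: -liw → class II.
definiteness: -ith → definite.
case: -ay → genitive.

singular, class II, definite, genitive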